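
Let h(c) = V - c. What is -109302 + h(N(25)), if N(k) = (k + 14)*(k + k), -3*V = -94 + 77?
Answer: -333739/3 ≈ -1.1125e+5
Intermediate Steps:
V = 17/3 (V = -(-94 + 77)/3 = -1/3*(-17) = 17/3 ≈ 5.6667)
N(k) = 2*k*(14 + k) (N(k) = (14 + k)*(2*k) = 2*k*(14 + k))
h(c) = 17/3 - c
-109302 + h(N(25)) = -109302 + (17/3 - 2*25*(14 + 25)) = -109302 + (17/3 - 2*25*39) = -109302 + (17/3 - 1*1950) = -109302 + (17/3 - 1950) = -109302 - 5833/3 = -333739/3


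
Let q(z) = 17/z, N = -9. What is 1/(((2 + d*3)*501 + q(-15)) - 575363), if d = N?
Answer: -15/8818337 ≈ -1.7010e-6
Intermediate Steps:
d = -9
1/(((2 + d*3)*501 + q(-15)) - 575363) = 1/(((2 - 9*3)*501 + 17/(-15)) - 575363) = 1/(((2 - 27)*501 + 17*(-1/15)) - 575363) = 1/((-25*501 - 17/15) - 575363) = 1/((-12525 - 17/15) - 575363) = 1/(-187892/15 - 575363) = 1/(-8818337/15) = -15/8818337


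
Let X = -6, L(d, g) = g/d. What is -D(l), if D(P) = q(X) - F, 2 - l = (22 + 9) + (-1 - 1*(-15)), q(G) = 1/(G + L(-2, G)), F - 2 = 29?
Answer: 94/3 ≈ 31.333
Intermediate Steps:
F = 31 (F = 2 + 29 = 31)
q(G) = 2/G (q(G) = 1/(G + G/(-2)) = 1/(G + G*(-½)) = 1/(G - G/2) = 1/(G/2) = 2/G)
l = -43 (l = 2 - ((22 + 9) + (-1 - 1*(-15))) = 2 - (31 + (-1 + 15)) = 2 - (31 + 14) = 2 - 1*45 = 2 - 45 = -43)
D(P) = -94/3 (D(P) = 2/(-6) - 1*31 = 2*(-⅙) - 31 = -⅓ - 31 = -94/3)
-D(l) = -1*(-94/3) = 94/3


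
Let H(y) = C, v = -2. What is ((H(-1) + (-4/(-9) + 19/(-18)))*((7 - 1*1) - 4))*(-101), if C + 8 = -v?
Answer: 12019/9 ≈ 1335.4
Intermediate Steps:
C = -6 (C = -8 - 1*(-2) = -8 + 2 = -6)
H(y) = -6
((H(-1) + (-4/(-9) + 19/(-18)))*((7 - 1*1) - 4))*(-101) = ((-6 + (-4/(-9) + 19/(-18)))*((7 - 1*1) - 4))*(-101) = ((-6 + (-4*(-1/9) + 19*(-1/18)))*((7 - 1) - 4))*(-101) = ((-6 + (4/9 - 19/18))*(6 - 4))*(-101) = ((-6 - 11/18)*2)*(-101) = -119/18*2*(-101) = -119/9*(-101) = 12019/9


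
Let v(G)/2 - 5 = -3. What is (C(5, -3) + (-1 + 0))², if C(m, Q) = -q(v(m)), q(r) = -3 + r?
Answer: 4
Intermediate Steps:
v(G) = 4 (v(G) = 10 + 2*(-3) = 10 - 6 = 4)
C(m, Q) = -1 (C(m, Q) = -(-3 + 4) = -1*1 = -1)
(C(5, -3) + (-1 + 0))² = (-1 + (-1 + 0))² = (-1 - 1)² = (-2)² = 4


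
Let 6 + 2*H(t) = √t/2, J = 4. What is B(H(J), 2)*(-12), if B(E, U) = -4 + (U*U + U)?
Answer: -24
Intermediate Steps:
H(t) = -3 + √t/4 (H(t) = -3 + (√t/2)/2 = -3 + √t/4)
B(E, U) = -4 + U + U² (B(E, U) = -4 + (U² + U) = -4 + (U + U²) = -4 + U + U²)
B(H(J), 2)*(-12) = (-4 + 2 + 2²)*(-12) = (-4 + 2 + 4)*(-12) = 2*(-12) = -24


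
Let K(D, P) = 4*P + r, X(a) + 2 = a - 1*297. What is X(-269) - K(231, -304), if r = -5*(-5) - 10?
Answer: 633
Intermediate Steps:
r = 15 (r = 25 - 10 = 15)
X(a) = -299 + a (X(a) = -2 + (a - 1*297) = -2 + (a - 297) = -2 + (-297 + a) = -299 + a)
K(D, P) = 15 + 4*P (K(D, P) = 4*P + 15 = 15 + 4*P)
X(-269) - K(231, -304) = (-299 - 269) - (15 + 4*(-304)) = -568 - (15 - 1216) = -568 - 1*(-1201) = -568 + 1201 = 633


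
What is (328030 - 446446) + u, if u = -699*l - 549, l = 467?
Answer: -445398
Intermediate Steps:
u = -326982 (u = -699*467 - 549 = -326433 - 549 = -326982)
(328030 - 446446) + u = (328030 - 446446) - 326982 = -118416 - 326982 = -445398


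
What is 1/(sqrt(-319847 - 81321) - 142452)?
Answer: -35613/5073243368 - I*sqrt(25073)/5073243368 ≈ -7.0198e-6 - 3.1212e-8*I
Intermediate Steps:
1/(sqrt(-319847 - 81321) - 142452) = 1/(sqrt(-401168) - 142452) = 1/(4*I*sqrt(25073) - 142452) = 1/(-142452 + 4*I*sqrt(25073))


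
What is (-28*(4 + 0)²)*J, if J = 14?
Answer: -6272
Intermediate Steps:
(-28*(4 + 0)²)*J = -28*(4 + 0)²*14 = -28*4²*14 = -28*16*14 = -448*14 = -6272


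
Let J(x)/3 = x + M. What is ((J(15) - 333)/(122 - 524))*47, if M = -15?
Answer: 5217/134 ≈ 38.933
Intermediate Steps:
J(x) = -45 + 3*x (J(x) = 3*(x - 15) = 3*(-15 + x) = -45 + 3*x)
((J(15) - 333)/(122 - 524))*47 = (((-45 + 3*15) - 333)/(122 - 524))*47 = (((-45 + 45) - 333)/(-402))*47 = ((0 - 333)*(-1/402))*47 = -333*(-1/402)*47 = (111/134)*47 = 5217/134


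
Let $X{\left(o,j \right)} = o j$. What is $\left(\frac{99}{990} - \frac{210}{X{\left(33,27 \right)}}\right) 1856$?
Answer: $- \frac{373984}{1485} \approx -251.84$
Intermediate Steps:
$X{\left(o,j \right)} = j o$
$\left(\frac{99}{990} - \frac{210}{X{\left(33,27 \right)}}\right) 1856 = \left(\frac{99}{990} - \frac{210}{27 \cdot 33}\right) 1856 = \left(99 \cdot \frac{1}{990} - \frac{210}{891}\right) 1856 = \left(\frac{1}{10} - \frac{70}{297}\right) 1856 = \left(- \frac{403}{2970}\right) 1856 = - \frac{373984}{1485}$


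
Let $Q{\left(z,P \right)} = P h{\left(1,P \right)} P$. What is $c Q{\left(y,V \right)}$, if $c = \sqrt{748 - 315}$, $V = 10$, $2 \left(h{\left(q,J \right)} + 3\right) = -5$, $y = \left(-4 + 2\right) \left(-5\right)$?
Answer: $- 550 \sqrt{433} \approx -11445.0$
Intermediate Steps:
$y = 10$ ($y = \left(-2\right) \left(-5\right) = 10$)
$h{\left(q,J \right)} = - \frac{11}{2}$ ($h{\left(q,J \right)} = -3 + \frac{1}{2} \left(-5\right) = -3 - \frac{5}{2} = - \frac{11}{2}$)
$c = \sqrt{433}$ ($c = \sqrt{748 - 315} = \sqrt{433} \approx 20.809$)
$Q{\left(z,P \right)} = - \frac{11 P^{2}}{2}$ ($Q{\left(z,P \right)} = P \left(- \frac{11}{2}\right) P = - \frac{11 P}{2} P = - \frac{11 P^{2}}{2}$)
$c Q{\left(y,V \right)} = \sqrt{433} \left(- \frac{11 \cdot 10^{2}}{2}\right) = \sqrt{433} \left(\left(- \frac{11}{2}\right) 100\right) = \sqrt{433} \left(-550\right) = - 550 \sqrt{433}$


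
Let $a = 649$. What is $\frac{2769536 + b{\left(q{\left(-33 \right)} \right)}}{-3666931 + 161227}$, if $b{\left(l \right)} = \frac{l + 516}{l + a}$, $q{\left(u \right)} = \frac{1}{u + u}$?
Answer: $- \frac{5648931883}{7150467592} \approx -0.79001$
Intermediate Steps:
$q{\left(u \right)} = \frac{1}{2 u}$
$b{\left(l \right)} = \frac{516 + l}{649 + l}$ ($b{\left(l \right)} = \frac{l + 516}{l + 649} = \frac{516 + l}{649 + l}$)
$\frac{2769536 + b{\left(q{\left(-33 \right)} \right)}}{-3666931 + 161227} = \frac{2769536 + \frac{516 + \frac{1}{2 \left(-33\right)}}{649 + \frac{1}{2 \left(-33\right)}}}{-3666931 + 161227} = \frac{2769536 + \frac{516 + \frac{1}{2} \left(- \frac{1}{33}\right)}{649 + \frac{1}{2} \left(- \frac{1}{33}\right)}}{-3505704} = \left(2769536 + \frac{516 - \frac{1}{66}}{649 - \frac{1}{66}}\right) \left(- \frac{1}{3505704}\right) = \left(2769536 + \frac{1}{\frac{42833}{66}} \cdot \frac{34055}{66}\right) \left(- \frac{1}{3505704}\right) = \left(2769536 + \frac{66}{42833} \cdot \frac{34055}{66}\right) \left(- \frac{1}{3505704}\right) = \left(2769536 + \frac{4865}{6119}\right) \left(- \frac{1}{3505704}\right) = \frac{16946795649}{6119} \left(- \frac{1}{3505704}\right) = - \frac{5648931883}{7150467592}$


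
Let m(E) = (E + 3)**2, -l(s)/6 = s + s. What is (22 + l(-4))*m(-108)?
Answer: 771750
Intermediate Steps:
l(s) = -12*s (l(s) = -6*(s + s) = -12*s)
m(E) = (3 + E)**2
(22 + l(-4))*m(-108) = (22 - 12*(-4))*(3 - 108)**2 = (22 + 48)*(-105)**2 = 70*11025 = 771750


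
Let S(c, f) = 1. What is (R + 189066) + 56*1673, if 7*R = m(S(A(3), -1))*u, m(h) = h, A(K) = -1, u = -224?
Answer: 282722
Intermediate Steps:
R = -32 (R = (1*(-224))/7 = (⅐)*(-224) = -32)
(R + 189066) + 56*1673 = (-32 + 189066) + 56*1673 = 189034 + 93688 = 282722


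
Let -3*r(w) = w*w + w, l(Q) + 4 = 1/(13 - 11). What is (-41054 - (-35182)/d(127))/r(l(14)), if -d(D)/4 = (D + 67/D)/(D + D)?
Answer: 2845907469/141715 ≈ 20082.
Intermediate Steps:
d(D) = -2*(D + 67/D)/D (d(D) = -4*(D + 67/D)/(D + D) = -4*(D + 67/D)/(2*D) = -4*(D + 67/D)*1/(2*D) = -2*(D + 67/D)/D)
l(Q) = -7/2 (l(Q) = -4 + 1/(13 - 11) = -4 + 1/2 = -7/2)
r(w) = -w/3 - w**2/3 (r(w) = -(w*w + w)/3 = -(w**2 + w)/3 = -(w + w**2)/3 = -w/3 - w**2/3)
(-41054 - (-35182)/d(127))/r(l(14)) = (-41054 - (-35182)/(-2 - 134/127**2))/((-1/3*(-7/2)*(1 - 7/2))) = (-41054 - (-35182)/(-2 - 134*1/16129))/((-1/3*(-7/2)*(-5/2))) = (-41054 - (-35182)/(-2 - 134/16129))/(-35/12) = (-41054 - (-35182)/(-32392/16129))*(-12/35) = (-41054 - (-35182)*(-16129)/32392)*(-12/35) = (-41054 - 1*283725239/16196)*(-12/35) = (-41054 - 283725239/16196)*(-12/35) = -948635823/16196*(-12/35) = 2845907469/141715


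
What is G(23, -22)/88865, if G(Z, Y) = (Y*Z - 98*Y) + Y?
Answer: 1628/88865 ≈ 0.018320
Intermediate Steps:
G(Z, Y) = -97*Y + Y*Z (G(Z, Y) = (-98*Y + Y*Z) + Y = -97*Y + Y*Z)
G(23, -22)/88865 = -22*(-97 + 23)/88865 = -22*(-74)*(1/88865) = 1628*(1/88865) = 1628/88865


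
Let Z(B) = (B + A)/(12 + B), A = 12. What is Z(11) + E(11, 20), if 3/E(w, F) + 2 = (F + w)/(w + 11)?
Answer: -53/13 ≈ -4.0769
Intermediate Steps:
E(w, F) = 3/(-2 + (F + w)/(11 + w)) (E(w, F) = 3/(-2 + (F + w)/(w + 11)) = 3/(-2 + (F + w)/(11 + w)))
Z(B) = 1 (Z(B) = (B + 12)/(12 + B) = (12 + B)/(12 + B) = 1)
Z(11) + E(11, 20) = 1 + 3*(-11 - 1*11)/(22 + 11 - 1*20) = 1 + 3*(-11 - 11)/(22 + 11 - 20) = 1 + 3*(-22)/13 = 1 + 3*(1/13)*(-22) = 1 - 66/13 = -53/13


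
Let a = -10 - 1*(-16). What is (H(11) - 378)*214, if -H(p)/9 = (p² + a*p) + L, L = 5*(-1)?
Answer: -431424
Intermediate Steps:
a = 6 (a = -10 + 16 = 6)
L = -5
H(p) = 45 - 54*p - 9*p² (H(p) = -9*((p² + 6*p) - 5) = -9*(-5 + p² + 6*p) = 45 - 54*p - 9*p²)
(H(11) - 378)*214 = ((45 - 54*11 - 9*11²) - 378)*214 = ((45 - 594 - 9*121) - 378)*214 = ((45 - 594 - 1089) - 378)*214 = (-1638 - 378)*214 = -2016*214 = -431424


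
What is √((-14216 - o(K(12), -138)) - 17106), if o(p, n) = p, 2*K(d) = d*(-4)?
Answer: I*√31298 ≈ 176.91*I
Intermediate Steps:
K(d) = -2*d (K(d) = (d*(-4))/2 = (-4*d)/2 = -2*d)
√((-14216 - o(K(12), -138)) - 17106) = √((-14216 - (-2)*12) - 17106) = √((-14216 - 1*(-24)) - 17106) = √((-14216 + 24) - 17106) = √(-14192 - 17106) = √(-31298) = I*√31298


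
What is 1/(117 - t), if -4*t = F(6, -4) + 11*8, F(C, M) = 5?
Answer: 4/561 ≈ 0.0071301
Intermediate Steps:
t = -93/4 (t = -(5 + 11*8)/4 = -(5 + 88)/4 = -¼*93 = -93/4 ≈ -23.250)
1/(117 - t) = 1/(117 - 1*(-93/4)) = 1/(117 + 93/4) = 1/(561/4) = 4/561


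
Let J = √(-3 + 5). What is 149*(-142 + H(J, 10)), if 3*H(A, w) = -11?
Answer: -65113/3 ≈ -21704.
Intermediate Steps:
J = √2 ≈ 1.4142
H(A, w) = -11/3 (H(A, w) = (⅓)*(-11) = -11/3)
149*(-142 + H(J, 10)) = 149*(-142 - 11/3) = 149*(-437/3) = -65113/3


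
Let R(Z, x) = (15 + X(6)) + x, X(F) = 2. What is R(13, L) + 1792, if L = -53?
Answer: 1756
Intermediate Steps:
R(Z, x) = 17 + x (R(Z, x) = (15 + 2) + x = 17 + x)
R(13, L) + 1792 = (17 - 53) + 1792 = -36 + 1792 = 1756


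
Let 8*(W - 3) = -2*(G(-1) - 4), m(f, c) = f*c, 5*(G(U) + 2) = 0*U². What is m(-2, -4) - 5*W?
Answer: -29/2 ≈ -14.500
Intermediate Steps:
G(U) = -2 (G(U) = -2 + (0*U²)/5 = -2 + (⅕)*0 = -2 + 0 = -2)
m(f, c) = c*f
W = 9/2 (W = 3 + (-2*(-2 - 4))/8 = 3 + (-2*(-6))/8 = 3 + (⅛)*12 = 3 + 3/2 = 9/2 ≈ 4.5000)
m(-2, -4) - 5*W = -4*(-2) - 5*9/2 = 8 - 45/2 = -29/2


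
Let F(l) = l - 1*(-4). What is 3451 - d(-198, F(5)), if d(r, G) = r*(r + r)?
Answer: -74957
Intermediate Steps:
F(l) = 4 + l (F(l) = l + 4 = 4 + l)
d(r, G) = 2*r**2 (d(r, G) = r*(2*r) = 2*r**2)
3451 - d(-198, F(5)) = 3451 - 2*(-198)**2 = 3451 - 2*39204 = 3451 - 1*78408 = 3451 - 78408 = -74957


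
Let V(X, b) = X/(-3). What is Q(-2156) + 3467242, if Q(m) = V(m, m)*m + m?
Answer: 5746922/3 ≈ 1.9156e+6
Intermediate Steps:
V(X, b) = -X/3 (V(X, b) = X*(-⅓) = -X/3)
Q(m) = m - m²/3 (Q(m) = (-m/3)*m + m = -m²/3 + m = m - m²/3)
Q(-2156) + 3467242 = (⅓)*(-2156)*(3 - 1*(-2156)) + 3467242 = (⅓)*(-2156)*(3 + 2156) + 3467242 = (⅓)*(-2156)*2159 + 3467242 = -4654804/3 + 3467242 = 5746922/3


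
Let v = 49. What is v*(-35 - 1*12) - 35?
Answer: -2338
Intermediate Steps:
v*(-35 - 1*12) - 35 = 49*(-35 - 1*12) - 35 = 49*(-35 - 12) - 35 = 49*(-47) - 35 = -2303 - 35 = -2338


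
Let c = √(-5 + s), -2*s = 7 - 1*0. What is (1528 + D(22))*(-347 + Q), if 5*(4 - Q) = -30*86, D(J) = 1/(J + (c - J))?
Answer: 264344 - 173*I*√34/17 ≈ 2.6434e+5 - 59.339*I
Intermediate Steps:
s = -7/2 (s = -(7 - 1*0)/2 = -(7 + 0)/2 = -½*7 = -7/2 ≈ -3.5000)
c = I*√34/2 (c = √(-5 - 7/2) = √(-17/2) = I*√34/2 ≈ 2.9155*I)
D(J) = -I*√34/17 (D(J) = 1/(J + (I*√34/2 - J)) = 1/(J + (-J + I*√34/2)) = 1/(I*√34/2) = -I*√34/17)
Q = 520 (Q = 4 - (-6)*86 = 4 - ⅕*(-2580) = 4 + 516 = 520)
(1528 + D(22))*(-347 + Q) = (1528 - I*√34/17)*(-347 + 520) = (1528 - I*√34/17)*173 = 264344 - 173*I*√34/17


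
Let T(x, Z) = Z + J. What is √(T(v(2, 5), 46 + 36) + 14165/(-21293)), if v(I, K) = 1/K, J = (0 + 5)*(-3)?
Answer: √30075638538/21293 ≈ 8.1446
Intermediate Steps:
J = -15 (J = 5*(-3) = -15)
T(x, Z) = -15 + Z (T(x, Z) = Z - 15 = -15 + Z)
√(T(v(2, 5), 46 + 36) + 14165/(-21293)) = √((-15 + (46 + 36)) + 14165/(-21293)) = √((-15 + 82) + 14165*(-1/21293)) = √(67 - 14165/21293) = √(1412466/21293) = √30075638538/21293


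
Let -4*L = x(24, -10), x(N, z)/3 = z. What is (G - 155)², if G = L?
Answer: 87025/4 ≈ 21756.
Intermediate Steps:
x(N, z) = 3*z
L = 15/2 (L = -3*(-10)/4 = -¼*(-30) = 15/2 ≈ 7.5000)
G = 15/2 ≈ 7.5000
(G - 155)² = (15/2 - 155)² = (-295/2)² = 87025/4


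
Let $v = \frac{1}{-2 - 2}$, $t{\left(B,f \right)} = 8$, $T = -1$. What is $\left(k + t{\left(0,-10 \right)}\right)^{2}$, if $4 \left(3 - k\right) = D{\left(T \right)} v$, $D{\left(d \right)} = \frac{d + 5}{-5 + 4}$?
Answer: $\frac{1849}{16} \approx 115.56$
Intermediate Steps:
$D{\left(d \right)} = -5 - d$ ($D{\left(d \right)} = \frac{5 + d}{-1} = \left(5 + d\right) \left(-1\right) = -5 - d$)
$v = - \frac{1}{4}$ ($v = \frac{1}{-2 - 2} = \frac{1}{-4} = - \frac{1}{4} \approx -0.25$)
$k = \frac{11}{4}$ ($k = 3 - \frac{\left(-5 - -1\right) \left(- \frac{1}{4}\right)}{4} = 3 - \frac{\left(-5 + 1\right) \left(- \frac{1}{4}\right)}{4} = 3 - \frac{\left(-4\right) \left(- \frac{1}{4}\right)}{4} = 3 - \frac{1}{4} = \frac{11}{4} \approx 2.75$)
$\left(k + t{\left(0,-10 \right)}\right)^{2} = \left(\frac{11}{4} + 8\right)^{2} = \left(\frac{43}{4}\right)^{2} = \frac{1849}{16}$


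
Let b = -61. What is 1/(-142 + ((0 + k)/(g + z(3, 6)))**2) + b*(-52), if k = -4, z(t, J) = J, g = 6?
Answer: 4050635/1277 ≈ 3172.0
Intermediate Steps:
1/(-142 + ((0 + k)/(g + z(3, 6)))**2) + b*(-52) = 1/(-142 + ((0 - 4)/(6 + 6))**2) - 61*(-52) = 1/(-142 + (-4/12)**2) + 3172 = 1/(-142 + (-4*1/12)**2) + 3172 = 1/(-142 + (-1/3)**2) + 3172 = 1/(-142 + 1/9) + 3172 = 1/(-1277/9) + 3172 = -9/1277 + 3172 = 4050635/1277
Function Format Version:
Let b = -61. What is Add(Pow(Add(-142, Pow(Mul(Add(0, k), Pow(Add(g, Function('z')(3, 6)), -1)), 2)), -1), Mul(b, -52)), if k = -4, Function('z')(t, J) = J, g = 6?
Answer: Rational(4050635, 1277) ≈ 3172.0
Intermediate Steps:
Add(Pow(Add(-142, Pow(Mul(Add(0, k), Pow(Add(g, Function('z')(3, 6)), -1)), 2)), -1), Mul(b, -52)) = Add(Pow(Add(-142, Pow(Mul(Add(0, -4), Pow(Add(6, 6), -1)), 2)), -1), Mul(-61, -52)) = Add(Pow(Add(-142, Pow(Mul(-4, Pow(12, -1)), 2)), -1), 3172) = Add(Pow(Add(-142, Pow(Mul(-4, Rational(1, 12)), 2)), -1), 3172) = Add(Pow(Add(-142, Pow(Rational(-1, 3), 2)), -1), 3172) = Add(Pow(Add(-142, Rational(1, 9)), -1), 3172) = Add(Pow(Rational(-1277, 9), -1), 3172) = Add(Rational(-9, 1277), 3172) = Rational(4050635, 1277)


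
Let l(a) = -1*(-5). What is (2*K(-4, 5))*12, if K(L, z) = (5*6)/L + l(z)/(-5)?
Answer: -204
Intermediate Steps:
l(a) = 5
K(L, z) = -1 + 30/L (K(L, z) = (5*6)/L + 5/(-5) = 30/L + 5*(-⅕) = 30/L - 1 = -1 + 30/L)
(2*K(-4, 5))*12 = (2*((30 - 1*(-4))/(-4)))*12 = (2*(-(30 + 4)/4))*12 = (2*(-¼*34))*12 = (2*(-17/2))*12 = -17*12 = -204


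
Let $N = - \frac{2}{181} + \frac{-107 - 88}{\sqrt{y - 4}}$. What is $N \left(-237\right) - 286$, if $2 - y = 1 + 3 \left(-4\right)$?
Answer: $\frac{2737013}{181} \approx 15122.0$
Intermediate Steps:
$y = 13$ ($y = 2 - \left(1 + 3 \left(-4\right)\right) = 2 - \left(1 - 12\right) = 2 - -11 = 2 + 11 = 13$)
$N = - \frac{11767}{181}$ ($N = - \frac{2}{181} + \frac{-107 - 88}{\sqrt{13 - 4}} = \left(-2\right) \frac{1}{181} + \frac{-107 - 88}{\sqrt{9}} = - \frac{2}{181} - \frac{195}{3} = - \frac{2}{181} - 65 = - \frac{11767}{181} \approx -65.011$)
$N \left(-237\right) - 286 = \left(- \frac{11767}{181}\right) \left(-237\right) - 286 = \frac{2788779}{181} - 286 = \frac{2737013}{181}$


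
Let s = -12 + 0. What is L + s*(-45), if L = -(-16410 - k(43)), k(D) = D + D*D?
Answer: 18842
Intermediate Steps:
s = -12
k(D) = D + D²
L = 18302 (L = -(-16410 - 43*(1 + 43)) = -(-16410 - 43*44) = -(-16410 - 1*1892) = -(-16410 - 1892) = -1*(-18302) = 18302)
L + s*(-45) = 18302 - 12*(-45) = 18302 + 540 = 18842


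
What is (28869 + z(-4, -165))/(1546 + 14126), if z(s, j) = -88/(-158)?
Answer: 2280695/1238088 ≈ 1.8421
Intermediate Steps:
z(s, j) = 44/79 (z(s, j) = -88*(-1/158) = 44/79)
(28869 + z(-4, -165))/(1546 + 14126) = (28869 + 44/79)/(1546 + 14126) = (2280695/79)/15672 = (2280695/79)*(1/15672) = 2280695/1238088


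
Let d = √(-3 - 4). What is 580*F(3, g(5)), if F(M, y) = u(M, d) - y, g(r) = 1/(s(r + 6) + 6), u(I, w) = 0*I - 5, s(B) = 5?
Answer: -32480/11 ≈ -2952.7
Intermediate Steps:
d = I*√7 (d = √(-7) = I*√7 ≈ 2.6458*I)
u(I, w) = -5 (u(I, w) = 0 - 5 = -5)
g(r) = 1/11 (g(r) = 1/(5 + 6) = 1/11)
F(M, y) = -5 - y
580*F(3, g(5)) = 580*(-5 - 1*1/11) = 580*(-5 - 1/11) = 580*(-56/11) = -32480/11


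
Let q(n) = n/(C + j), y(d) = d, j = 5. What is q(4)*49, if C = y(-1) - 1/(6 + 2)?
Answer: 1568/31 ≈ 50.581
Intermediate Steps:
C = -9/8 (C = -1 - 1/(6 + 2) = -1 - 1/8 = -9/8 ≈ -1.1250)
q(n) = 8*n/31 (q(n) = n/(-9/8 + 5) = n/(31/8) = 8*n/31)
q(4)*49 = ((8/31)*4)*49 = (32/31)*49 = 1568/31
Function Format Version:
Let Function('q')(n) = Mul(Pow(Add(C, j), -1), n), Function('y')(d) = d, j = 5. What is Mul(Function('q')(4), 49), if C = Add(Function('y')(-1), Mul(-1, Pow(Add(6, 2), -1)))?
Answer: Rational(1568, 31) ≈ 50.581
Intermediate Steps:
C = Rational(-9, 8) (C = Add(-1, Mul(-1, Pow(Add(6, 2), -1))) = Add(-1, Mul(-1, Pow(8, -1))) = Add(-1, Mul(-1, Rational(1, 8))) = Add(-1, Rational(-1, 8)) = Rational(-9, 8) ≈ -1.1250)
Function('q')(n) = Mul(Rational(8, 31), n) (Function('q')(n) = Mul(Pow(Add(Rational(-9, 8), 5), -1), n) = Mul(Pow(Rational(31, 8), -1), n) = Mul(Rational(8, 31), n))
Mul(Function('q')(4), 49) = Mul(Mul(Rational(8, 31), 4), 49) = Mul(Rational(32, 31), 49) = Rational(1568, 31)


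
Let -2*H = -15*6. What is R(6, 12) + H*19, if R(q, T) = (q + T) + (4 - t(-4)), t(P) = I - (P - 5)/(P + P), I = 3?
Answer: 7001/8 ≈ 875.13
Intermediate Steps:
H = 45 (H = -(-15)*6/2 = -½*(-90) = 45)
t(P) = 3 - (-5 + P)/(2*P) (t(P) = 3 - (P - 5)/(P + P) = 3 - (-5 + P)/(2*P))
R(q, T) = 17/8 + T + q (R(q, T) = (q + T) + (4 - 5*(1 - 4)/(2*(-4))) = (T + q) + (4 - 5*(-1)*(-3)/(2*4)) = (T + q) + (4 - 1*15/8) = (T + q) + (4 - 15/8) = (T + q) + 17/8 = 17/8 + T + q)
R(6, 12) + H*19 = (17/8 + 12 + 6) + 45*19 = 161/8 + 855 = 7001/8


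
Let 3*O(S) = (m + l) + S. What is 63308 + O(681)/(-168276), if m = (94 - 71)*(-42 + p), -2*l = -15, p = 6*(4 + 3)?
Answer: 7102144519/112184 ≈ 63308.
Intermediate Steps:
p = 42 (p = 6*7 = 42)
l = 15/2 (l = -½*(-15) = 15/2 ≈ 7.5000)
m = 0 (m = (94 - 71)*(-42 + 42) = 23*0 = 0)
O(S) = 5/2 + S/3 (O(S) = ((0 + 15/2) + S)/3 = (15/2 + S)/3 = 5/2 + S/3)
63308 + O(681)/(-168276) = 63308 + (5/2 + (⅓)*681)/(-168276) = 63308 + (5/2 + 227)*(-1/168276) = 63308 + (459/2)*(-1/168276) = 63308 - 153/112184 = 7102144519/112184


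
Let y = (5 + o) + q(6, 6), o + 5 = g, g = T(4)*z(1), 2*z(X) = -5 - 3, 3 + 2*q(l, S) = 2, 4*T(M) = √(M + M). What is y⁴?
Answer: 1217/16 + 33*√2 ≈ 122.73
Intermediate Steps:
T(M) = √2*√M/4 (T(M) = √(M + M)/4 = √(2*M)/4 = (√2*√M)/4 = √2*√M/4)
q(l, S) = -½ (q(l, S) = -3/2 + (½)*2 = -3/2 + 1 = -½)
z(X) = -4 (z(X) = (-5 - 3)/2 = (½)*(-8) = -4)
g = -2*√2 (g = (√2*√4/4)*(-4) = ((¼)*√2*2)*(-4) = (√2/2)*(-4) = -2*√2 ≈ -2.8284)
o = -5 - 2*√2 ≈ -7.8284
y = -½ - 2*√2 (y = (5 + (-5 - 2*√2)) - ½ = -2*√2 - ½ = -½ - 2*√2 ≈ -3.3284)
y⁴ = (-½ - 2*√2)⁴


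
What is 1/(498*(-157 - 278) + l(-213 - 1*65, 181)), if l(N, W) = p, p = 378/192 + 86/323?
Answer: -10336/2239064579 ≈ -4.6162e-6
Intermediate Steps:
p = 23101/10336 (p = 378*(1/192) + 86*(1/323) = 63/32 + 86/323 = 23101/10336 ≈ 2.2350)
l(N, W) = 23101/10336
1/(498*(-157 - 278) + l(-213 - 1*65, 181)) = 1/(498*(-157 - 278) + 23101/10336) = 1/(498*(-435) + 23101/10336) = 1/(-216630 + 23101/10336) = 1/(-2239064579/10336) = -10336/2239064579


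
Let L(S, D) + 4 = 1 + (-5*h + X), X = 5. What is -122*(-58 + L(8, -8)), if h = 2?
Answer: 8052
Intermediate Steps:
L(S, D) = -8 (L(S, D) = -4 + (1 + (-5*2 + 5)) = -4 + (1 + (-10 + 5)) = -4 + (1 - 5) = -4 - 4 = -8)
-122*(-58 + L(8, -8)) = -122*(-58 - 8) = -122*(-66) = 8052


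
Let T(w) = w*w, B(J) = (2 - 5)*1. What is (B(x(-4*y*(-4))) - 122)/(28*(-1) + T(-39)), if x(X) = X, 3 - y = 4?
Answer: -125/1493 ≈ -0.083724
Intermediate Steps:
y = -1 (y = 3 - 1*4 = 3 - 4 = -1)
B(J) = -3 (B(J) = -3*1 = -3)
T(w) = w²
(B(x(-4*y*(-4))) - 122)/(28*(-1) + T(-39)) = (-3 - 122)/(28*(-1) + (-39)²) = -125/(-28 + 1521) = -125/1493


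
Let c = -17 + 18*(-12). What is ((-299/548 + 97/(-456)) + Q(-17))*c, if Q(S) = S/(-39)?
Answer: 20338337/270712 ≈ 75.129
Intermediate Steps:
Q(S) = -S/39 (Q(S) = S*(-1/39) = -S/39)
c = -233 (c = -17 - 216 = -233)
((-299/548 + 97/(-456)) + Q(-17))*c = ((-299/548 + 97/(-456)) - 1/39*(-17))*(-233) = ((-299*1/548 + 97*(-1/456)) + 17/39)*(-233) = ((-299/548 - 97/456) + 17/39)*(-233) = (-47375/62472 + 17/39)*(-233) = -87289/270712*(-233) = 20338337/270712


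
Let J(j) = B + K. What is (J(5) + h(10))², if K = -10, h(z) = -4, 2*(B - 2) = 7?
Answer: 289/4 ≈ 72.250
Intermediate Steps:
B = 11/2 (B = 2 + (½)*7 = 2 + 7/2 = 11/2 ≈ 5.5000)
J(j) = -9/2 (J(j) = 11/2 - 10 = -9/2)
(J(5) + h(10))² = (-9/2 - 4)² = (-17/2)² = 289/4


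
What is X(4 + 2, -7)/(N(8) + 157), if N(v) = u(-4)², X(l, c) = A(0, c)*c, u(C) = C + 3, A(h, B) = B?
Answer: 49/158 ≈ 0.31013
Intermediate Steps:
u(C) = 3 + C
X(l, c) = c² (X(l, c) = c*c = c²)
N(v) = 1 (N(v) = (3 - 4)² = (-1)² = 1)
X(4 + 2, -7)/(N(8) + 157) = (-7)²/(1 + 157) = 49/158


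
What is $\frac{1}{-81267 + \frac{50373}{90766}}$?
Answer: $- \frac{90766}{7376230149} \approx -1.2305 \cdot 10^{-5}$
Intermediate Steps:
$\frac{1}{-81267 + \frac{50373}{90766}} = \frac{1}{- \frac{7376230149}{90766}} = - \frac{90766}{7376230149}$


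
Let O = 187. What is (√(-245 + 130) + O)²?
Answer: (187 + I*√115)² ≈ 34854.0 + 4010.7*I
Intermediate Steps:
(√(-245 + 130) + O)² = (√(-245 + 130) + 187)² = (√(-115) + 187)² = (I*√115 + 187)² = (187 + I*√115)²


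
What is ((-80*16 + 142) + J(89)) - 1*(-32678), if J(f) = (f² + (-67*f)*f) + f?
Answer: -491157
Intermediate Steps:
J(f) = f - 66*f² (J(f) = (f² - 67*f²) + f = -66*f² + f = f - 66*f²)
((-80*16 + 142) + J(89)) - 1*(-32678) = ((-80*16 + 142) + 89*(1 - 66*89)) - 1*(-32678) = ((-1280 + 142) + 89*(1 - 5874)) + 32678 = (-1138 + 89*(-5873)) + 32678 = (-1138 - 522697) + 32678 = -523835 + 32678 = -491157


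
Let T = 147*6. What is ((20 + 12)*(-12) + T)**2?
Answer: 248004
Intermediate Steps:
T = 882
((20 + 12)*(-12) + T)**2 = ((20 + 12)*(-12) + 882)**2 = (32*(-12) + 882)**2 = (-384 + 882)**2 = 498**2 = 248004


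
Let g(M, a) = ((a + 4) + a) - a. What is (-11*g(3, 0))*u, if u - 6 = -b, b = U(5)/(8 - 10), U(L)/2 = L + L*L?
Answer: -1584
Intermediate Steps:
U(L) = 2*L + 2*L² (U(L) = 2*(L + L*L) = 2*(L + L²) = 2*L + 2*L²)
g(M, a) = 4 + a (g(M, a) = ((4 + a) + a) - a = (4 + 2*a) - a = 4 + a)
b = -30 (b = (2*5*(1 + 5))/(8 - 10) = (2*5*6)/(-2) = 60*(-½) = -30)
u = 36 (u = 6 - 1*(-30) = 6 + 30 = 36)
(-11*g(3, 0))*u = -11*(4 + 0)*36 = -11*4*36 = -44*36 = -1584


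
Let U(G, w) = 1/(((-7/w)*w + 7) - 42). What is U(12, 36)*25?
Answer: -25/42 ≈ -0.59524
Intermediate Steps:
U(G, w) = -1/42 (U(G, w) = 1/((-7 + 7) - 42) = 1/(0 - 42) = 1/(-42) = -1/42)
U(12, 36)*25 = -1/42*25 = -25/42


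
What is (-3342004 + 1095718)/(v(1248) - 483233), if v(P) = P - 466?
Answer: 748762/160817 ≈ 4.6560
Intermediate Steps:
v(P) = -466 + P
(-3342004 + 1095718)/(v(1248) - 483233) = (-3342004 + 1095718)/((-466 + 1248) - 483233) = -2246286/(782 - 483233) = -2246286/(-482451) = -2246286*(-1/482451) = 748762/160817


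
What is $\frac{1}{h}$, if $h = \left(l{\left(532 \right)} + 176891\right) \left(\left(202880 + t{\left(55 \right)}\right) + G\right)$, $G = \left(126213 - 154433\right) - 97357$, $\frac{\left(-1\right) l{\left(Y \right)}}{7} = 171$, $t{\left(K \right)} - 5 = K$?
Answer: $\frac{1}{13592214922} \approx 7.3571 \cdot 10^{-11}$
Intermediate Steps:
$t{\left(K \right)} = 5 + K$
$l{\left(Y \right)} = -1197$ ($l{\left(Y \right)} = \left(-7\right) 171 = -1197$)
$G = -125577$ ($G = -28220 - 97357 = -125577$)
$h = 13592214922$ ($h = \left(-1197 + 176891\right) \left(\left(202880 + \left(5 + 55\right)\right) - 125577\right) = 175694 \left(\left(202880 + 60\right) - 125577\right) = 175694 \left(202940 - 125577\right) = 175694 \cdot 77363 = 13592214922$)
$\frac{1}{h} = \frac{1}{13592214922}$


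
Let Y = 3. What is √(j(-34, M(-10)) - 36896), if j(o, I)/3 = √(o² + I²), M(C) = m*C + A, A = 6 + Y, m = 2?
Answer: √(-36896 + 3*√1277) ≈ 191.8*I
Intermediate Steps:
A = 9 (A = 6 + 3 = 9)
M(C) = 9 + 2*C (M(C) = 2*C + 9 = 9 + 2*C)
j(o, I) = 3*√(I² + o²) (j(o, I) = 3*√(o² + I²) = 3*√(I² + o²))
√(j(-34, M(-10)) - 36896) = √(3*√((9 + 2*(-10))² + (-34)²) - 36896) = √(3*√((9 - 20)² + 1156) - 36896) = √(3*√((-11)² + 1156) - 36896) = √(3*√(121 + 1156) - 36896) = √(3*√1277 - 36896) = √(-36896 + 3*√1277)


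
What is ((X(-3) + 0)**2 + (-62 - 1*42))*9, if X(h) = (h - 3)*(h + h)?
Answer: 10728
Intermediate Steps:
X(h) = 2*h*(-3 + h) (X(h) = (-3 + h)*(2*h) = 2*h*(-3 + h))
((X(-3) + 0)**2 + (-62 - 1*42))*9 = ((2*(-3)*(-3 - 3) + 0)**2 + (-62 - 1*42))*9 = ((2*(-3)*(-6) + 0)**2 + (-62 - 42))*9 = ((36 + 0)**2 - 104)*9 = (36**2 - 104)*9 = (1296 - 104)*9 = 1192*9 = 10728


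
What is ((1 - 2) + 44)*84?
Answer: 3612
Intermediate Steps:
((1 - 2) + 44)*84 = (-1 + 44)*84 = 43*84 = 3612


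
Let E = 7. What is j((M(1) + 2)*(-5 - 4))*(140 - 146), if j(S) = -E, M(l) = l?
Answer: 42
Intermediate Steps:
j(S) = -7 (j(S) = -1*7 = -7)
j((M(1) + 2)*(-5 - 4))*(140 - 146) = -7*(140 - 146) = -7*(-6) = 42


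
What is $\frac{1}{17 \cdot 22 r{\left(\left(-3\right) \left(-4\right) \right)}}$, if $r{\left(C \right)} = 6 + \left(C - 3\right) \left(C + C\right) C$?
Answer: $\frac{1}{971652} \approx 1.0292 \cdot 10^{-6}$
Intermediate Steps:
$r{\left(C \right)} = 6 + 2 C^{2} \left(-3 + C\right)$ ($r{\left(C \right)} = 6 + \left(-3 + C\right) 2 C C = 6 + 2 C \left(-3 + C\right) C = 6 + 2 C^{2} \left(-3 + C\right)$)
$\frac{1}{17 \cdot 22 r{\left(\left(-3\right) \left(-4\right) \right)}} = \frac{1}{17 \cdot 22 \left(6 - 6 \left(\left(-3\right) \left(-4\right)\right)^{2} + 2 \left(\left(-3\right) \left(-4\right)\right)^{3}\right)} = \frac{1}{374 \left(6 - 6 \cdot 12^{2} + 2 \cdot 12^{3}\right)} = \frac{1}{374 \left(6 - 864 + 2 \cdot 1728\right)} = \frac{1}{374 \left(6 - 864 + 3456\right)} = \frac{1}{374 \cdot 2598} = \frac{1}{971652}$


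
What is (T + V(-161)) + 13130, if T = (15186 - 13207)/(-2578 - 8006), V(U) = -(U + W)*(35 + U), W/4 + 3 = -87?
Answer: -555831323/10584 ≈ -52516.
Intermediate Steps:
W = -360 (W = -12 + 4*(-87) = -12 - 348 = -360)
V(U) = -(-360 + U)*(35 + U) (V(U) = -(U - 360)*(35 + U) = -(-360 + U)*(35 + U))
T = -1979/10584 (T = 1979/(-10584) = 1979*(-1/10584) = -1979/10584 ≈ -0.18698)
(T + V(-161)) + 13130 = (-1979/10584 + (12600 - 1*(-161)**2 + 325*(-161))) + 13130 = (-1979/10584 + (12600 - 1*25921 - 52325)) + 13130 = (-1979/10584 + (12600 - 25921 - 52325)) + 13130 = (-1979/10584 - 65646) + 13130 = -694799243/10584 + 13130 = -555831323/10584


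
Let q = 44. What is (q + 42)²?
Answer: 7396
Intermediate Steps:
(q + 42)² = (44 + 42)² = 86² = 7396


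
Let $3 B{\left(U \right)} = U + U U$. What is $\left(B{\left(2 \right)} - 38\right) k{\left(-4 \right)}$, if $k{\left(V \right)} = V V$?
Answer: $-576$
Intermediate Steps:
$k{\left(V \right)} = V^{2}$
$B{\left(U \right)} = \frac{U}{3} + \frac{U^{2}}{3}$ ($B{\left(U \right)} = \frac{U + U U}{3} = \frac{U + U^{2}}{3} = \frac{U}{3} + \frac{U^{2}}{3}$)
$\left(B{\left(2 \right)} - 38\right) k{\left(-4 \right)} = \left(\frac{1}{3} \cdot 2 \left(1 + 2\right) - 38\right) \left(-4\right)^{2} = \left(\frac{1}{3} \cdot 2 \cdot 3 - 38\right) 16 = \left(2 - 38\right) 16 = \left(-36\right) 16 = -576$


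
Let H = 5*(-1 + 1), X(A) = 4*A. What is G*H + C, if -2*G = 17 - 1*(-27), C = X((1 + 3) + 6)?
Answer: 40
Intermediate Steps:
C = 40 (C = 4*((1 + 3) + 6) = 4*(4 + 6) = 4*10 = 40)
G = -22 (G = -(17 - 1*(-27))/2 = -(17 + 27)/2 = -1/2*44 = -22)
H = 0 (H = 5*0 = 0)
G*H + C = -22*0 + 40 = 0 + 40 = 40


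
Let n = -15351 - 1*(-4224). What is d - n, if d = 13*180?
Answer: 13467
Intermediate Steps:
d = 2340
n = -11127 (n = -15351 + 4224 = -11127)
d - n = 2340 - 1*(-11127) = 2340 + 11127 = 13467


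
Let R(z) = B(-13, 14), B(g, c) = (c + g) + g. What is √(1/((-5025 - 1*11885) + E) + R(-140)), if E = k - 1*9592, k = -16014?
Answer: I*√602537933/7086 ≈ 3.4641*I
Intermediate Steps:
B(g, c) = c + 2*g
R(z) = -12 (R(z) = 14 + 2*(-13) = 14 - 26 = -12)
E = -25606 (E = -16014 - 1*9592 = -16014 - 9592 = -25606)
√(1/((-5025 - 1*11885) + E) + R(-140)) = √(1/((-5025 - 1*11885) - 25606) - 12) = √(1/((-5025 - 11885) - 25606) - 12) = √(1/(-16910 - 25606) - 12) = √(1/(-42516) - 12) = √(-1/42516 - 12) = √(-510193/42516) = I*√602537933/7086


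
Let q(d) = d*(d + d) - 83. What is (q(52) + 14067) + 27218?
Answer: 46610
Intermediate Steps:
q(d) = -83 + 2*d² (q(d) = d*(2*d) - 83 = 2*d² - 83 = -83 + 2*d²)
(q(52) + 14067) + 27218 = ((-83 + 2*52²) + 14067) + 27218 = ((-83 + 2*2704) + 14067) + 27218 = ((-83 + 5408) + 14067) + 27218 = (5325 + 14067) + 27218 = 19392 + 27218 = 46610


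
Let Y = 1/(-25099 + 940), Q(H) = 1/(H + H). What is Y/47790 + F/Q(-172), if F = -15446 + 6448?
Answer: 3573719120236319/1154558610 ≈ 3.0953e+6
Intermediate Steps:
Q(H) = 1/(2*H)
Y = -1/24159 (Y = 1/(-24159) = -1/24159 ≈ -4.1392e-5)
F = -8998
Y/47790 + F/Q(-172) = -1/24159/47790 - 8998/((½)/(-172)) = -1/24159*1/47790 - 8998/((½)*(-1/172)) = -1/1154558610 - 8998/(-1/344) = -1/1154558610 - 8998*(-344) = -1/1154558610 + 3095312 = 3573719120236319/1154558610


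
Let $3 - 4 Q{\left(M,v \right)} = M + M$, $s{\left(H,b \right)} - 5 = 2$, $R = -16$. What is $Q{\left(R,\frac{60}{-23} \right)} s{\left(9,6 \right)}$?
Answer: $\frac{245}{4} \approx 61.25$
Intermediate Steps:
$s{\left(H,b \right)} = 7$ ($s{\left(H,b \right)} = 5 + 2 = 7$)
$Q{\left(M,v \right)} = \frac{3}{4} - \frac{M}{2}$ ($Q{\left(M,v \right)} = \frac{3}{4} - \frac{M + M}{4} = \frac{3}{4} - \frac{2 M}{4} = \frac{3}{4} - \frac{M}{2}$)
$Q{\left(R,\frac{60}{-23} \right)} s{\left(9,6 \right)} = \left(\frac{3}{4} - -8\right) 7 = \left(\frac{3}{4} + 8\right) 7 = \frac{35}{4} \cdot 7 = \frac{245}{4}$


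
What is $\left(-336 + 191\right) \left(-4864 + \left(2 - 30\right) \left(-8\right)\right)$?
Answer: $672800$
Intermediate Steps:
$\left(-336 + 191\right) \left(-4864 + \left(2 - 30\right) \left(-8\right)\right) = - 145 \left(-4864 - -224\right) = - 145 \left(-4864 + 224\right) = \left(-145\right) \left(-4640\right) = 672800$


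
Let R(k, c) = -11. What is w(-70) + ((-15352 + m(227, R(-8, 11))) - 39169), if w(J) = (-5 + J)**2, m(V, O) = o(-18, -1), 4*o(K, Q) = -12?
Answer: -48899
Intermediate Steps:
o(K, Q) = -3 (o(K, Q) = (1/4)*(-12) = -3)
m(V, O) = -3
w(-70) + ((-15352 + m(227, R(-8, 11))) - 39169) = (-5 - 70)**2 + ((-15352 - 3) - 39169) = (-75)**2 + (-15355 - 39169) = 5625 - 54524 = -48899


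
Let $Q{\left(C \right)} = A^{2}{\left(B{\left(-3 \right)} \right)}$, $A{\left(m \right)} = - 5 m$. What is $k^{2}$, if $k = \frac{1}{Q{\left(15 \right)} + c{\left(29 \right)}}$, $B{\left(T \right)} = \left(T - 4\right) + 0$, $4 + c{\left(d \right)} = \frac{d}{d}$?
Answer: $\frac{1}{1493284} \approx 6.6966 \cdot 10^{-7}$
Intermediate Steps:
$c{\left(d \right)} = -3$ ($c{\left(d \right)} = -4 + \frac{d}{d} = -4 + 1 = -3$)
$B{\left(T \right)} = -4 + T$ ($B{\left(T \right)} = \left(-4 + T\right) + 0 = -4 + T$)
$Q{\left(C \right)} = 1225$ ($Q{\left(C \right)} = \left(- 5 \left(-4 - 3\right)\right)^{2} = \left(\left(-5\right) \left(-7\right)\right)^{2} = 35^{2} = 1225$)
$k = \frac{1}{1222}$ ($k = \frac{1}{1225 - 3} = \frac{1}{1222} \approx 0.00081833$)
$k^{2} = \left(\frac{1}{1222}\right)^{2} = \frac{1}{1493284}$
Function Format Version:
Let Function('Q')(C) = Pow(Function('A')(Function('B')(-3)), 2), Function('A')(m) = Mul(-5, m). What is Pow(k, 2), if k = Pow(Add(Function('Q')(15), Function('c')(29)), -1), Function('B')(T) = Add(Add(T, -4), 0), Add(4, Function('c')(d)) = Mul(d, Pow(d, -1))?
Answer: Rational(1, 1493284) ≈ 6.6966e-7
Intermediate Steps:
Function('c')(d) = -3 (Function('c')(d) = Add(-4, Mul(d, Pow(d, -1))) = Add(-4, 1) = -3)
Function('B')(T) = Add(-4, T) (Function('B')(T) = Add(Add(-4, T), 0) = Add(-4, T))
Function('Q')(C) = 1225 (Function('Q')(C) = Pow(Mul(-5, Add(-4, -3)), 2) = Pow(Mul(-5, -7), 2) = Pow(35, 2) = 1225)
k = Rational(1, 1222) (k = Pow(Add(1225, -3), -1) = Pow(1222, -1) = Rational(1, 1222) ≈ 0.00081833)
Pow(k, 2) = Pow(Rational(1, 1222), 2) = Rational(1, 1493284)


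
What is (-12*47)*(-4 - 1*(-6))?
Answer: -1128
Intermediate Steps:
(-12*47)*(-4 - 1*(-6)) = -564*(-4 + 6) = -564*2 = -1128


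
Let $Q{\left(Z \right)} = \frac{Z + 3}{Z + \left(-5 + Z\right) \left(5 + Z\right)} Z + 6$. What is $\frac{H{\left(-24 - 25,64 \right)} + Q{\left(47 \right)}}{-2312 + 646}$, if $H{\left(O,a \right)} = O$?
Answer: $\frac{13369}{530978} \approx 0.025178$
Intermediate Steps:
$Q{\left(Z \right)} = 6 + \frac{Z \left(3 + Z\right)}{Z + \left(-5 + Z\right) \left(5 + Z\right)}$ ($Q{\left(Z \right)} = \frac{3 + Z}{Z + \left(-5 + Z\right) \left(5 + Z\right)} Z + 6 = \frac{Z \left(3 + Z\right)}{Z + \left(-5 + Z\right) \left(5 + Z\right)} + 6 = 6 + \frac{Z \left(3 + Z\right)}{Z + \left(-5 + Z\right) \left(5 + Z\right)}$)
$\frac{H{\left(-24 - 25,64 \right)} + Q{\left(47 \right)}}{-2312 + 646} = \frac{\left(-24 - 25\right) + \frac{-150 + 7 \cdot 47^{2} + 9 \cdot 47}{-25 + 47 + 47^{2}}}{-2312 + 646} = \frac{-49 + \frac{-150 + 7 \cdot 2209 + 423}{-25 + 47 + 2209}}{-1666} = \left(-49 + \frac{-150 + 15463 + 423}{2231}\right) \left(- \frac{1}{1666}\right) = \left(-49 + \frac{1}{2231} \cdot 15736\right) \left(- \frac{1}{1666}\right) = \left(-49 + \frac{15736}{2231}\right) \left(- \frac{1}{1666}\right) = \left(- \frac{93583}{2231}\right) \left(- \frac{1}{1666}\right) = \frac{13369}{530978}$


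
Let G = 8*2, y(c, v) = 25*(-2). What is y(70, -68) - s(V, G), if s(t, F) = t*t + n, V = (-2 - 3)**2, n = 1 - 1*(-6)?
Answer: -682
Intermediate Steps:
y(c, v) = -50
G = 16
n = 7 (n = 1 + 6 = 7)
V = 25 (V = (-5)**2 = 25)
s(t, F) = 7 + t**2 (s(t, F) = t*t + 7 = t**2 + 7 = 7 + t**2)
y(70, -68) - s(V, G) = -50 - (7 + 25**2) = -50 - (7 + 625) = -50 - 1*632 = -50 - 632 = -682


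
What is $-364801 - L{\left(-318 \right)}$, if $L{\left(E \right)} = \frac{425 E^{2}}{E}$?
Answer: $-229651$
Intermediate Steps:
$L{\left(E \right)} = 425 E$
$-364801 - L{\left(-318 \right)} = -364801 - 425 \left(-318\right) = -364801 - -135150 = -364801 + 135150 = -229651$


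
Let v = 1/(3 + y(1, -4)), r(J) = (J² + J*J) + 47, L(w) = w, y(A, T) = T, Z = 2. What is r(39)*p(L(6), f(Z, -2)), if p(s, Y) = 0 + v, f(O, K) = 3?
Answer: -3089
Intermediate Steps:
r(J) = 47 + 2*J² (r(J) = (J² + J²) + 47 = 2*J² + 47 = 47 + 2*J²)
v = -1 (v = 1/(3 - 4) = 1/(-1) = -1)
p(s, Y) = -1 (p(s, Y) = 0 - 1 = -1)
r(39)*p(L(6), f(Z, -2)) = (47 + 2*39²)*(-1) = (47 + 2*1521)*(-1) = (47 + 3042)*(-1) = 3089*(-1) = -3089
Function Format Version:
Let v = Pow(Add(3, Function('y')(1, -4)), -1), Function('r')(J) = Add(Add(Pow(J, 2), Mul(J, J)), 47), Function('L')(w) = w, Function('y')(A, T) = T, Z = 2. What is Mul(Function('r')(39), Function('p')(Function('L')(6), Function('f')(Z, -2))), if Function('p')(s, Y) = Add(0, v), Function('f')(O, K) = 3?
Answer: -3089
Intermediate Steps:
Function('r')(J) = Add(47, Mul(2, Pow(J, 2))) (Function('r')(J) = Add(Add(Pow(J, 2), Pow(J, 2)), 47) = Add(Mul(2, Pow(J, 2)), 47) = Add(47, Mul(2, Pow(J, 2))))
v = -1 (v = Pow(Add(3, -4), -1) = Pow(-1, -1) = -1)
Function('p')(s, Y) = -1 (Function('p')(s, Y) = Add(0, -1) = -1)
Mul(Function('r')(39), Function('p')(Function('L')(6), Function('f')(Z, -2))) = Mul(Add(47, Mul(2, Pow(39, 2))), -1) = Mul(Add(47, Mul(2, 1521)), -1) = Mul(Add(47, 3042), -1) = Mul(3089, -1) = -3089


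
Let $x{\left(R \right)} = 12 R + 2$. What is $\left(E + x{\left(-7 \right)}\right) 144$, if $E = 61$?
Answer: $-3024$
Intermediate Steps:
$x{\left(R \right)} = 2 + 12 R$
$\left(E + x{\left(-7 \right)}\right) 144 = \left(61 + \left(2 + 12 \left(-7\right)\right)\right) 144 = \left(61 + \left(2 - 84\right)\right) 144 = \left(61 - 82\right) 144 = \left(-21\right) 144 = -3024$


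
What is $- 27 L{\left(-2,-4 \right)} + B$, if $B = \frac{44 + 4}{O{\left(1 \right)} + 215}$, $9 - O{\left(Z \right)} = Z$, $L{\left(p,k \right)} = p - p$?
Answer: $\frac{48}{223} \approx 0.21525$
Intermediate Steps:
$L{\left(p,k \right)} = 0$
$O{\left(Z \right)} = 9 - Z$
$B = \frac{48}{223}$ ($B = \frac{44 + 4}{\left(9 - 1\right) + 215} = \frac{48}{\left(9 - 1\right) + 215} = \frac{48}{8 + 215} = \frac{48}{223} \approx 0.21525$)
$- 27 L{\left(-2,-4 \right)} + B = \left(-27\right) 0 + \frac{48}{223} = 0 + \frac{48}{223} = \frac{48}{223}$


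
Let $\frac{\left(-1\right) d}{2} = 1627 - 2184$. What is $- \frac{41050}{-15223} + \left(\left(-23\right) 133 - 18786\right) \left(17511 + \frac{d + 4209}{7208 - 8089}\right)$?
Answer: $- \frac{5128487188275530}{13411463} \approx -3.824 \cdot 10^{8}$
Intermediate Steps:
$d = 1114$ ($d = - 2 \left(1627 - 2184\right) = \left(-2\right) \left(-557\right) = 1114$)
$- \frac{41050}{-15223} + \left(\left(-23\right) 133 - 18786\right) \left(17511 + \frac{d + 4209}{7208 - 8089}\right) = - \frac{41050}{-15223} + \left(\left(-23\right) 133 - 18786\right) \left(17511 + \frac{1114 + 4209}{7208 - 8089}\right) = \left(-41050\right) \left(- \frac{1}{15223}\right) + \left(-3059 - 18786\right) \left(17511 + \frac{5323}{-881}\right) = \frac{41050}{15223} - 21845 \left(17511 + 5323 \left(- \frac{1}{881}\right)\right) = \frac{41050}{15223} - 21845 \left(17511 - \frac{5323}{881}\right) = \frac{41050}{15223} - \frac{336890706460}{881} = - \frac{5128487188275530}{13411463}$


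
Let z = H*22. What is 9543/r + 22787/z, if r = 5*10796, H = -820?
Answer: -52894327/48689960 ≈ -1.0863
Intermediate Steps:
z = -18040 (z = -820*22 = -18040)
r = 53980
9543/r + 22787/z = 9543/53980 + 22787/(-18040) = 9543*(1/53980) + 22787*(-1/18040) = 9543/53980 - 22787/18040 = -52894327/48689960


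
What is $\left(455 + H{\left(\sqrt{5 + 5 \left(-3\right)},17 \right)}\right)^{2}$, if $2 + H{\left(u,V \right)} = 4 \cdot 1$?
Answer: $208849$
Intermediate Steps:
$H{\left(u,V \right)} = 2$ ($H{\left(u,V \right)} = -2 + 4 \cdot 1 = -2 + 4 = 2$)
$\left(455 + H{\left(\sqrt{5 + 5 \left(-3\right)},17 \right)}\right)^{2} = \left(455 + 2\right)^{2} = 457^{2} = 208849$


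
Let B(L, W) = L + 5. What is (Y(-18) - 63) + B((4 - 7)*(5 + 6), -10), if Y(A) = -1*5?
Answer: -96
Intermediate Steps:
B(L, W) = 5 + L
Y(A) = -5
(Y(-18) - 63) + B((4 - 7)*(5 + 6), -10) = (-5 - 63) + (5 + (4 - 7)*(5 + 6)) = -68 + (5 - 3*11) = -68 + (5 - 33) = -68 - 28 = -96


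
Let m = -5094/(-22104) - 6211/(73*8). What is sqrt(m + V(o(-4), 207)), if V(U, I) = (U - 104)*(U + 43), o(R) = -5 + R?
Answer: I*sqrt(30958105163010)/89644 ≈ 62.068*I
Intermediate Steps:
m = -1865459/179288 (m = -5094*(-1/22104) - 6211/584 = 283/1228 - 6211*1/584 = 283/1228 - 6211/584 = -1865459/179288 ≈ -10.405)
V(U, I) = (-104 + U)*(43 + U)
sqrt(m + V(o(-4), 207)) = sqrt(-1865459/179288 + (-4472 + (-5 - 4)**2 - 61*(-5 - 4))) = sqrt(-1865459/179288 + (-4472 + (-9)**2 - 61*(-9))) = sqrt(-1865459/179288 + (-4472 + 81 + 549)) = sqrt(-1865459/179288 - 3842) = sqrt(-690689955/179288) = I*sqrt(30958105163010)/89644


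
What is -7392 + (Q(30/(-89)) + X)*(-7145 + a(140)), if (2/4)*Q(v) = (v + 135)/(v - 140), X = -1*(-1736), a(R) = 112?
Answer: -15241775219/1249 ≈ -1.2203e+7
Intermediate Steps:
X = 1736
Q(v) = 2*(135 + v)/(-140 + v) (Q(v) = 2*((v + 135)/(v - 140)) = 2*((135 + v)/(-140 + v)) = 2*(135 + v)/(-140 + v))
-7392 + (Q(30/(-89)) + X)*(-7145 + a(140)) = -7392 + (2*(135 + 30/(-89))/(-140 + 30/(-89)) + 1736)*(-7145 + 112) = -7392 + (2*(135 + 30*(-1/89))/(-140 + 30*(-1/89)) + 1736)*(-7033) = -7392 + (2*(135 - 30/89)/(-140 - 30/89) + 1736)*(-7033) = -7392 + (2*(11985/89)/(-12490/89) + 1736)*(-7033) = -7392 + (2*(-89/12490)*(11985/89) + 1736)*(-7033) = -7392 + (-2397/1249 + 1736)*(-7033) = -7392 + (2165867/1249)*(-7033) = -7392 - 15232542611/1249 = -15241775219/1249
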